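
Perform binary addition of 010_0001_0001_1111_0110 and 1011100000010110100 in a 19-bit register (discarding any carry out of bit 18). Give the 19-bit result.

  0100001000111110110
+ 1011100000010110100
= 1111101001010101010

1111101001010101010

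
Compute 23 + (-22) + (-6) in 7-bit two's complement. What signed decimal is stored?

23 + (-22) = 1 (0000001)
1 + (-6) = -5 (1111011)

-5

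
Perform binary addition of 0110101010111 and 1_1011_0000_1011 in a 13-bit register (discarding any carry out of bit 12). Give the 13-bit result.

  0110101010111
+ 1101100001011
= 0100001100010  (discard carry-out 1)

0100001100010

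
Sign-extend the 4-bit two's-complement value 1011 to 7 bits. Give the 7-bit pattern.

MSB of 1011 is 1; replicate it into the new high bits.
111|1011 → 1111011 (still -5).

1111011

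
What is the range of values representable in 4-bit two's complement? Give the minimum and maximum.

Minimum: −2^3 = -8.
Maximum: 2^3 − 1 = 7.

min = -8, max = 7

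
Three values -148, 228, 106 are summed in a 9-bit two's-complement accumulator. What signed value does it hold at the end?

186

-148 + 228 = 80 (001010000)
80 + 106 = 186 (010111010)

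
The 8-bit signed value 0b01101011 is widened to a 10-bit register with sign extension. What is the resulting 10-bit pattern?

MSB of 01101011 is 0; replicate it into the new high bits.
00|01101011 → 0001101011 (still 107).

0001101011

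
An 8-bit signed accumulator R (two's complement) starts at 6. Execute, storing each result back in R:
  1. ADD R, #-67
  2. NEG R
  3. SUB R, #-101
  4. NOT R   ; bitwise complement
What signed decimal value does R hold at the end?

93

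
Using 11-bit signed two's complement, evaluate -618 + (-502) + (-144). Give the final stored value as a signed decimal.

784

-618 + (-502) = -1120 → wraps to 928 (01110100000)
928 + (-144) = 784 (01100010000)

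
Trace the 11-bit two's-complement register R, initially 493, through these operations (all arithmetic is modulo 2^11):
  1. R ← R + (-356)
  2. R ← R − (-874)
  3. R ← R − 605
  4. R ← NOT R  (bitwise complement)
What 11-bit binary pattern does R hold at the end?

Start: R = 493 = 00111101101.
R = 493 + (-356) = 137 = 00010001001
R = 137 − (-874) = 1011 = 01111110011
R = 1011 − 605 = 406 = 00110010110
R = NOT 00110010110 = 11001101001 = -407

11001101001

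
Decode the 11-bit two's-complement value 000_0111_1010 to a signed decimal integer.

MSB is 0, so the value is non-negative: 00001111010 = 122.

122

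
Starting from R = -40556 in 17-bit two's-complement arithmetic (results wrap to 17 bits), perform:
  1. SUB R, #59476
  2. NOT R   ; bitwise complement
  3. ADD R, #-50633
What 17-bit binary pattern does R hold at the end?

01100000011110110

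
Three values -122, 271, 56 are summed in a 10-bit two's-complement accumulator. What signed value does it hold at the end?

-122 + 271 = 149 (0010010101)
149 + 56 = 205 (0011001101)

205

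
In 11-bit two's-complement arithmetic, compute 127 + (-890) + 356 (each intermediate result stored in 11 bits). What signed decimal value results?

-407

127 + (-890) = -763 (10100000101)
-763 + 356 = -407 (11001101001)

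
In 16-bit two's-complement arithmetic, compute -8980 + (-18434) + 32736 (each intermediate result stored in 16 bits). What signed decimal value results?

-8980 + (-18434) = -27414 (1001010011101010)
-27414 + 32736 = 5322 (0001010011001010)

5322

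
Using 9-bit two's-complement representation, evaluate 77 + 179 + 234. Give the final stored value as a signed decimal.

-22

77 + 179 = 256 → wraps to -256 (100000000)
-256 + 234 = -22 (111101010)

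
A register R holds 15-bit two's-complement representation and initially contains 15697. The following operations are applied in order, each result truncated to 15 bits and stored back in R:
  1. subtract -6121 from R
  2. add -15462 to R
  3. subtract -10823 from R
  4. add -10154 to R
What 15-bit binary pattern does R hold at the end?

001101101110001

Start: R = 15697 = 011110101010001.
R = 15697 − (-6121) = 21818; wraps to -10950 = 101010100111010
R = -10950 + (-15462) = -26412; wraps to 6356 = 001100011010100
R = 6356 − (-10823) = 17179; wraps to -15589 = 100001100011011
R = -15589 + (-10154) = -25743; wraps to 7025 = 001101101110001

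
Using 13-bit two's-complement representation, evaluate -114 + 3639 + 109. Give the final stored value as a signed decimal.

-114 + 3639 = 3525 (0110111000101)
3525 + 109 = 3634 (0111000110010)

3634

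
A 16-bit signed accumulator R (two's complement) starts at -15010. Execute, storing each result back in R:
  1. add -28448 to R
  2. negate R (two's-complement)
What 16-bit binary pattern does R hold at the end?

1010100111000010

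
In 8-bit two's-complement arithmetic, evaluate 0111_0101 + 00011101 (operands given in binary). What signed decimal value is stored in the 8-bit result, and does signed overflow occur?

0111_0101 → 01110101 = 117 (signed)
00011101 = 29 (signed)
  01110101
+ 00011101
= 10010010
Result 10010010: MSB = 1 → 146 − 256 = -110.
Both addends are non-negative but the stored result is negative: signed overflow. The true value 117 + 29 = 146 lies outside [-128, 127].

-110; overflow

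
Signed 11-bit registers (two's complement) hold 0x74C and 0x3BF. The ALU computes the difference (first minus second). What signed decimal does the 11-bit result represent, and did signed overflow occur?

909; overflow

0x74C = 11101001100 = -180 (signed)
0x3BF = 01110111111 = 959 (signed)
Subtract via negate-and-add: invert 01110111111 + 1 = 10001000001 (i.e. -959).
  11101001100
+ 10001000001
= 01110001101  (discard carry-out 1)
Result 01110001101: MSB = 0 → value 909.
Both addends (after negating the subtrahend) are negative but the stored result is non-negative: signed overflow. The true value -180 − 959 = -1139 lies outside [-1024, 1023].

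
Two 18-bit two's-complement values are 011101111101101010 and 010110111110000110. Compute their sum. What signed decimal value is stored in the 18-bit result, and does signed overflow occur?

011101111101101010 = 122730 (signed)
010110111110000110 = 94086 (signed)
  011101111101101010
+ 010110111110000110
= 110100111011110000
Result 110100111011110000: MSB = 1 → 216816 − 262144 = -45328.
Both addends are non-negative but the stored result is negative: signed overflow. The true value 122730 + 94086 = 216816 lies outside [-131072, 131071].

-45328; overflow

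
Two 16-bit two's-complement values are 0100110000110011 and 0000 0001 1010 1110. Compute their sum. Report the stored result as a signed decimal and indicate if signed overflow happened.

19937; no overflow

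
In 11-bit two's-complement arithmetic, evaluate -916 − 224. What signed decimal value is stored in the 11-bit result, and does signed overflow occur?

908; overflow

-916 → 10001101100
224 → 00011100000
Subtract via negate-and-add: invert 00011100000 + 1 = 11100100000 (i.e. -224).
  10001101100
+ 11100100000
= 01110001100  (discard carry-out 1)
Result 01110001100: MSB = 0 → value 908.
Both addends (after negating the subtrahend) are negative but the stored result is non-negative: signed overflow. The true value -916 − 224 = -1140 lies outside [-1024, 1023].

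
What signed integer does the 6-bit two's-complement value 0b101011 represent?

MSB is 1, so the value is negative.
Unsigned reading: 43. Subtract 2^6 = 64: 43 − 64 = -21.

-21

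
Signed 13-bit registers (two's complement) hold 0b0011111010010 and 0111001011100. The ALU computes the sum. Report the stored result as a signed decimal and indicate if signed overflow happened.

0b0011111010010 → 0011111010010 = 2002 (signed)
0111001011100 = 3676 (signed)
  0011111010010
+ 0111001011100
= 1011000101110
Result 1011000101110: MSB = 1 → 5678 − 8192 = -2514.
Both addends are non-negative but the stored result is negative: signed overflow. The true value 2002 + 3676 = 5678 lies outside [-4096, 4095].

-2514; overflow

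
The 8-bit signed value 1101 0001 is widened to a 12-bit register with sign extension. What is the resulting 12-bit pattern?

111111010001

MSB of 11010001 is 1; replicate it into the new high bits.
1111|11010001 → 111111010001 (still -47).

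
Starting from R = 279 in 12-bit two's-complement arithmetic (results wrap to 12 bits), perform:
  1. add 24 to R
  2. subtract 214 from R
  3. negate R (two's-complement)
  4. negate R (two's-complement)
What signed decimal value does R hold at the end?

Start: R = 279 = 000100010111.
R = 279 + 24 = 303 = 000100101111
R = 303 − 214 = 89 = 000001011001
R = −(89) = -89 = 111110100111
R = −(-89) = 89 = 000001011001

89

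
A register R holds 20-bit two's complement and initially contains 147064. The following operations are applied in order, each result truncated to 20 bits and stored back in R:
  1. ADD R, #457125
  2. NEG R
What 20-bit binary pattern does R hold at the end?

Start: R = 147064 = 00100011111001111000.
R = 147064 + 457125 = 604189; wraps to -444387 = 10010011100000011101
R = −(-444387) = 444387 = 01101100011111100011

01101100011111100011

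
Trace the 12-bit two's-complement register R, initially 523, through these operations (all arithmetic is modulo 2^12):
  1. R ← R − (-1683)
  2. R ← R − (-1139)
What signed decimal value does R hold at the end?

-751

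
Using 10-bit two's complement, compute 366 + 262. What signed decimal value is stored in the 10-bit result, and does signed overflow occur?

-396; overflow

366 → 0101101110
262 → 0100000110
  0101101110
+ 0100000110
= 1001110100
Result 1001110100: MSB = 1 → 628 − 1024 = -396.
Both addends are non-negative but the stored result is negative: signed overflow. The true value 366 + 262 = 628 lies outside [-512, 511].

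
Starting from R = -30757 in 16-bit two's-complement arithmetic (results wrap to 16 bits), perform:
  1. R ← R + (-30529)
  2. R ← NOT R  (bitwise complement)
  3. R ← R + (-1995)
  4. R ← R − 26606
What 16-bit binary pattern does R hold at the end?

Start: R = -30757 = 1000011111011011.
R = -30757 + (-30529) = -61286; wraps to 4250 = 0001000010011010
R = NOT 0001000010011010 = 1110111101100101 = -4251
R = -4251 + (-1995) = -6246 = 1110011110011010
R = -6246 − 26606 = -32852; wraps to 32684 = 0111111110101100

0111111110101100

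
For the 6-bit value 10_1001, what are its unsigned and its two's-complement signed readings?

Unsigned: 101001 = 41.
Signed: MSB=1 → 41 − 64 = -23.

unsigned = 41, signed = -23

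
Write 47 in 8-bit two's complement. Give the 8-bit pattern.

00101111

47 is non-negative, so write it directly in 8 bits: 00101111.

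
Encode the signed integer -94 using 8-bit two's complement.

10100010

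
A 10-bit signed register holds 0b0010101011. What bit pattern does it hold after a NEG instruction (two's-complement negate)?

1101010101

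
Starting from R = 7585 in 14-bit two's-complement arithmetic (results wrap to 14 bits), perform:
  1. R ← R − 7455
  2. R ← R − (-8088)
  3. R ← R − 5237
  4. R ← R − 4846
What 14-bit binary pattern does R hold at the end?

11100010110111

Start: R = 7585 = 01110110100001.
R = 7585 − 7455 = 130 = 00000010000010
R = 130 − (-8088) = 8218; wraps to -8166 = 10000000011010
R = -8166 − 5237 = -13403; wraps to 2981 = 00101110100101
R = 2981 − 4846 = -1865 = 11100010110111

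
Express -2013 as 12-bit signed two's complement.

|-2013| = 2013 = 011111011101 in 12 bits.
Invert the bits: 100000100010. Add 1: 100000100011.
Check: 100000100011 reads as 2083 − 4096 = -2013.

100000100011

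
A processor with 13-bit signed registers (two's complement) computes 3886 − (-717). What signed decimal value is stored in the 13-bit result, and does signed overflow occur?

-3589; overflow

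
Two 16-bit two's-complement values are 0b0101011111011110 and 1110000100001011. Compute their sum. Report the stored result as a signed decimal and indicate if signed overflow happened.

14569; no overflow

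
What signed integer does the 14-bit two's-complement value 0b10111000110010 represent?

MSB is 1, so the value is negative.
Unsigned reading: 11826. Subtract 2^14 = 16384: 11826 − 16384 = -4558.

-4558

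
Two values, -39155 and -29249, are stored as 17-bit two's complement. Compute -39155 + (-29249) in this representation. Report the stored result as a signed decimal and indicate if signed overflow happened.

62668; overflow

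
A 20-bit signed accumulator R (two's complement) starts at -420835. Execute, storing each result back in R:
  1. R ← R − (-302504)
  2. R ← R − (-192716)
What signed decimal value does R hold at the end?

Start: R = -420835 = 10011001010000011101.
R = -420835 − (-302504) = -118331 = 11100011000111000101
R = -118331 − (-192716) = 74385 = 00010010001010010001

74385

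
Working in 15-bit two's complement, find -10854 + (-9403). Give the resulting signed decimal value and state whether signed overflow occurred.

12511; overflow

-10854 → 101010110011010
-9403 → 101101101000101
  101010110011010
+ 101101101000101
= 011000011011111  (discard carry-out 1)
Result 011000011011111: MSB = 0 → value 12511.
Both addends are negative but the stored result is non-negative: signed overflow. The true value -10854 + (-9403) = -20257 lies outside [-16384, 16383].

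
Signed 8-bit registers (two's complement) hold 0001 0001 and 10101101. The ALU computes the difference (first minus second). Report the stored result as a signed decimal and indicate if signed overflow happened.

100; no overflow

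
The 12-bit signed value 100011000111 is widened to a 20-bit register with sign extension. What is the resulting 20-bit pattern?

MSB of 100011000111 is 1; replicate it into the new high bits.
11111111|100011000111 → 11111111100011000111 (still -1849).

11111111100011000111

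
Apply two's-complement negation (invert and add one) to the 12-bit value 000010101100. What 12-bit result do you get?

111101010100

Invert: 111101010011. Add 1: 111101010100.
Check: 000010101100 = 172, 111101010100 = -172.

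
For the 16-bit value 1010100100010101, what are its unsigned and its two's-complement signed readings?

unsigned = 43285, signed = -22251

Unsigned: 1010100100010101 = 43285.
Signed: MSB=1 → 43285 − 65536 = -22251.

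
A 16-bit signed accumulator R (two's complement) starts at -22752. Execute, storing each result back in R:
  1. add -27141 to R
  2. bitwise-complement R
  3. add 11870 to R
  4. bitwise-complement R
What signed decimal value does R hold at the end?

Start: R = -22752 = 1010011100100000.
R = -22752 + (-27141) = -49893; wraps to 15643 = 0011110100011011
R = NOT 0011110100011011 = 1100001011100100 = -15644
R = -15644 + 11870 = -3774 = 1111000101000010
R = NOT 1111000101000010 = 0000111010111101 = 3773

3773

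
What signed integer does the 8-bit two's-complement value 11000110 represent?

MSB is 1, so the value is negative.
Unsigned reading: 198. Subtract 2^8 = 256: 198 − 256 = -58.

-58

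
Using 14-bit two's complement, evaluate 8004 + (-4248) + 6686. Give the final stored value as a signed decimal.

-5942

8004 + (-4248) = 3756 (00111010101100)
3756 + 6686 = 10442 → wraps to -5942 (10100011001010)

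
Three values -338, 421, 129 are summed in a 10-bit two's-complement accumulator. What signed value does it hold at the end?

-338 + 421 = 83 (0001010011)
83 + 129 = 212 (0011010100)

212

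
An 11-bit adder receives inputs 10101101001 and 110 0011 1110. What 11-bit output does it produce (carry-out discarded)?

01110100111

  10101101001
+ 11000111110
= 01110100111  (discard carry-out 1)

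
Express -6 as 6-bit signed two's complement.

111010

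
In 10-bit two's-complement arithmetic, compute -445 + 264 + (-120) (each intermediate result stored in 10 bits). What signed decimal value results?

-445 + 264 = -181 (1101001011)
-181 + (-120) = -301 (1011010011)

-301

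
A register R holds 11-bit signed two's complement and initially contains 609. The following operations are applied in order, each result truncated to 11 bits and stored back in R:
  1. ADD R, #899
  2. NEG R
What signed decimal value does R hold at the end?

Start: R = 609 = 01001100001.
R = 609 + 899 = 1508; wraps to -540 = 10111100100
R = −(-540) = 540 = 01000011100

540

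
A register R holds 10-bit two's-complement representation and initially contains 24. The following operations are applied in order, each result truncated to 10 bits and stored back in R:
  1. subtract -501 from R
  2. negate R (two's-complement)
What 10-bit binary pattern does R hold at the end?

0111110011

Start: R = 24 = 0000011000.
R = 24 − (-501) = 525; wraps to -499 = 1000001101
R = −(-499) = 499 = 0111110011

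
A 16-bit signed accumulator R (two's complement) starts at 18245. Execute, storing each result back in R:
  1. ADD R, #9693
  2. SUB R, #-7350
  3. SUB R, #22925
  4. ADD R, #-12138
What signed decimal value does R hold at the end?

Start: R = 18245 = 0100011101000101.
R = 18245 + 9693 = 27938 = 0110110100100010
R = 27938 − (-7350) = 35288; wraps to -30248 = 1000100111011000
R = -30248 − 22925 = -53173; wraps to 12363 = 0011000001001011
R = 12363 + (-12138) = 225 = 0000000011100001

225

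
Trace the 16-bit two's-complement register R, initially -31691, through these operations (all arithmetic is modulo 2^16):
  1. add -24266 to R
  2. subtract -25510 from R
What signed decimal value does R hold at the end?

-30447

Start: R = -31691 = 1000010000110101.
R = -31691 + (-24266) = -55957; wraps to 9579 = 0010010101101011
R = 9579 − (-25510) = 35089; wraps to -30447 = 1000100100010001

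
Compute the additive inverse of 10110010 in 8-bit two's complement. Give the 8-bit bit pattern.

Invert: 01001101. Add 1: 01001110.
Check: 10110010 = -78, 01001110 = 78.

01001110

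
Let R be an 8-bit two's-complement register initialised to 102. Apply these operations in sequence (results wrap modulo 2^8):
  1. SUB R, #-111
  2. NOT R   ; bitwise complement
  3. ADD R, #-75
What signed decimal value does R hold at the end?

-33

Start: R = 102 = 01100110.
R = 102 − (-111) = 213; wraps to -43 = 11010101
R = NOT 11010101 = 00101010 = 42
R = 42 + (-75) = -33 = 11011111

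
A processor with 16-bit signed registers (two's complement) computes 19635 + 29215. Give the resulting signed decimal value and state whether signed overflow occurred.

19635 → 0100110010110011
29215 → 0111001000011111
  0100110010110011
+ 0111001000011111
= 1011111011010010
Result 1011111011010010: MSB = 1 → 48850 − 65536 = -16686.
Both addends are non-negative but the stored result is negative: signed overflow. The true value 19635 + 29215 = 48850 lies outside [-32768, 32767].

-16686; overflow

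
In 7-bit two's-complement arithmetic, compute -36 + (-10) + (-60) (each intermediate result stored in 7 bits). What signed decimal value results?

22

-36 + (-10) = -46 (1010010)
-46 + (-60) = -106 → wraps to 22 (0010110)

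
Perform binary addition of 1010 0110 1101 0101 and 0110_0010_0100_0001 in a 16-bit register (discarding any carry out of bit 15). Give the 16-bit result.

  1010011011010101
+ 0110001001000001
= 0000100100010110  (discard carry-out 1)

0000100100010110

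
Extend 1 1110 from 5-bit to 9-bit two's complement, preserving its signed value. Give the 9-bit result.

111111110

MSB of 11110 is 1; replicate it into the new high bits.
1111|11110 → 111111110 (still -2).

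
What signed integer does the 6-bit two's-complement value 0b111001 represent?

-7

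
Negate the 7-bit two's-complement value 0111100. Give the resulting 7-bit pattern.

1000100

Invert: 1000011. Add 1: 1000100.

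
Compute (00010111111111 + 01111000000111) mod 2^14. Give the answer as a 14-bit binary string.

  00010111111111
+ 01111000000111
= 10010000000110

10010000000110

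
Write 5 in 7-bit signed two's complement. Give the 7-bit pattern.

5 is non-negative, so write it directly in 7 bits: 0000101.

0000101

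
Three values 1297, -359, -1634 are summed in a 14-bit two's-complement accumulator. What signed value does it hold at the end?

-696

1297 + (-359) = 938 (00001110101010)
938 + (-1634) = -696 (11110101001000)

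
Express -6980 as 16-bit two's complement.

1110010010111100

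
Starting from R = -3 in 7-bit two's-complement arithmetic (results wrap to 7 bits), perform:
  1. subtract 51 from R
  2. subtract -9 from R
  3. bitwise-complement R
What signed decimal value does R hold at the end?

Start: R = -3 = 1111101.
R = -3 − 51 = -54 = 1001010
R = -54 − (-9) = -45 = 1010011
R = NOT 1010011 = 0101100 = 44

44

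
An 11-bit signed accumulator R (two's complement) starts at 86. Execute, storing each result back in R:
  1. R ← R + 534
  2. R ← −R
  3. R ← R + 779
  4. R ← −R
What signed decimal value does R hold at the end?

Start: R = 86 = 00001010110.
R = 86 + 534 = 620 = 01001101100
R = −(620) = -620 = 10110010100
R = -620 + 779 = 159 = 00010011111
R = −(159) = -159 = 11101100001

-159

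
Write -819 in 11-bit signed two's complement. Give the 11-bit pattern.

10011001101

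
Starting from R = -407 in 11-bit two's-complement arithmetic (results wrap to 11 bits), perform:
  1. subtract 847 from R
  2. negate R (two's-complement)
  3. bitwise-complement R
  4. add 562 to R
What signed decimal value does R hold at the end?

Start: R = -407 = 11001101001.
R = -407 − 847 = -1254; wraps to 794 = 01100011010
R = −(794) = -794 = 10011100110
R = NOT 10011100110 = 01100011001 = 793
R = 793 + 562 = 1355; wraps to -693 = 10101001011

-693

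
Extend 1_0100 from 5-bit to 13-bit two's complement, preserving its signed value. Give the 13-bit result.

MSB of 10100 is 1; replicate it into the new high bits.
11111111|10100 → 1111111110100 (still -12).

1111111110100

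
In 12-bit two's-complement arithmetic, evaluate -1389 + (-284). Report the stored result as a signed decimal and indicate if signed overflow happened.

-1389 → 101010010011
-284 → 111011100100
  101010010011
+ 111011100100
= 100101110111  (discard carry-out 1)
Result 100101110111: MSB = 1 → 2423 − 4096 = -1673.
Both addends are negative and so is the stored result: no signed overflow.

-1673; no overflow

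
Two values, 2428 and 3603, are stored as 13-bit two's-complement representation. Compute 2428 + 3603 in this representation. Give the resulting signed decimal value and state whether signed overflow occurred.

2428 → 0100101111100
3603 → 0111000010011
  0100101111100
+ 0111000010011
= 1011110001111
Result 1011110001111: MSB = 1 → 6031 − 8192 = -2161.
Both addends are non-negative but the stored result is negative: signed overflow. The true value 2428 + 3603 = 6031 lies outside [-4096, 4095].

-2161; overflow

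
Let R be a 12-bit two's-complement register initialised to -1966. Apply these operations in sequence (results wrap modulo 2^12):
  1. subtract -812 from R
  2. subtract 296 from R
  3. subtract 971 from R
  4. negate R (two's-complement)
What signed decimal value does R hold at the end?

-1675

Start: R = -1966 = 100001010010.
R = -1966 − (-812) = -1154 = 101101111110
R = -1154 − 296 = -1450 = 101001010110
R = -1450 − 971 = -2421; wraps to 1675 = 011010001011
R = −(1675) = -1675 = 100101110101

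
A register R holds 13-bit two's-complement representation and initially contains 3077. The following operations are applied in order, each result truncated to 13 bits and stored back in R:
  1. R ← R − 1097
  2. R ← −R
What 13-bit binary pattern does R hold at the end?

1100001000100

Start: R = 3077 = 0110000000101.
R = 3077 − 1097 = 1980 = 0011110111100
R = −(1980) = -1980 = 1100001000100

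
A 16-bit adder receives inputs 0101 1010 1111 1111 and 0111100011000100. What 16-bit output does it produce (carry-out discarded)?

  0101101011111111
+ 0111100011000100
= 1101001111000011

1101001111000011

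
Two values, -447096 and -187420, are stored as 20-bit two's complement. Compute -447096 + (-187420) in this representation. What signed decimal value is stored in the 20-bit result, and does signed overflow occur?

-447096 → 10010010110110001000
-187420 → 11010010001111100100
  10010010110110001000
+ 11010010001111100100
= 01100101000101101100  (discard carry-out 1)
Result 01100101000101101100: MSB = 0 → value 414060.
Both addends are negative but the stored result is non-negative: signed overflow. The true value -447096 + (-187420) = -634516 lies outside [-524288, 524287].

414060; overflow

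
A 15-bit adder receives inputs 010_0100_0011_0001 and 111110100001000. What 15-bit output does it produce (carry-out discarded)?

  010010000110001
+ 111110100001000
= 010000100111001  (discard carry-out 1)

010000100111001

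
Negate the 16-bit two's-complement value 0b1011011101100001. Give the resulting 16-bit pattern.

0100100010011111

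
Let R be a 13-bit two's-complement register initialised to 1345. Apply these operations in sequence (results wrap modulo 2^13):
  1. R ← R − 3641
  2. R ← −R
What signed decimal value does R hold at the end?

2296

Start: R = 1345 = 0010101000001.
R = 1345 − 3641 = -2296 = 1011100001000
R = −(-2296) = 2296 = 0100011111000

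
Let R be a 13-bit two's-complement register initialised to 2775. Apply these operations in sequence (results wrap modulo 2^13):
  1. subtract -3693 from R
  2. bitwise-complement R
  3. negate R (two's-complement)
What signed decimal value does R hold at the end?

-1723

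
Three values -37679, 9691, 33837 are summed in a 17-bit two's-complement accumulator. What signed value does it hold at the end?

-37679 + 9691 = -27988 (11001001010101100)
-27988 + 33837 = 5849 (00001011011011001)

5849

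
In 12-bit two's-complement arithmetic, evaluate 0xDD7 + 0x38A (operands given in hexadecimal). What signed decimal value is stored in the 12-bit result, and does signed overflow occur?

0xDD7 = 110111010111 = -553 (signed)
0x38A = 001110001010 = 906 (signed)
  110111010111
+ 001110001010
= 000101100001  (discard carry-out 1)
Result 000101100001: MSB = 0 → value 353.
Addends have opposite signs, so signed overflow cannot occur.

353; no overflow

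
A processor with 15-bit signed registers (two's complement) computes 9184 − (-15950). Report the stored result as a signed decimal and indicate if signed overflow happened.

-7634; overflow

9184 → 010001111100000
-15950 → 100000110110010
Subtract via negate-and-add: invert 100000110110010 + 1 = 011111001001110 (i.e. 15950).
  010001111100000
+ 011111001001110
= 110001000101110
Result 110001000101110: MSB = 1 → 25134 − 32768 = -7634.
Both addends (after negating the subtrahend) are non-negative but the stored result is negative: signed overflow. The true value 9184 − (-15950) = 25134 lies outside [-16384, 16383].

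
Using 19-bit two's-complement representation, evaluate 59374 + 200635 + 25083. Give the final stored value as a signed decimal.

59374 + 200635 = 260009 (0111111011110101001)
260009 + 25083 = 285092 → wraps to -239196 (1000101100110100100)

-239196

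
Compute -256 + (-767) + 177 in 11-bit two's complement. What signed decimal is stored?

-256 + (-767) = -1023 (10000000001)
-1023 + 177 = -846 (10010110010)

-846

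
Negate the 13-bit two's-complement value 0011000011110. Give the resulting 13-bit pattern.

1100111100010

Invert: 1100111100001. Add 1: 1100111100010.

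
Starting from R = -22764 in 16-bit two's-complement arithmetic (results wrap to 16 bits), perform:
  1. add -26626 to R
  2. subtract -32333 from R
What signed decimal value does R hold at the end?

-17057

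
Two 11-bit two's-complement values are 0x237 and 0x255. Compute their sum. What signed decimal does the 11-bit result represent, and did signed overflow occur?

0x237 = 01000110111 = 567 (signed)
0x255 = 01001010101 = 597 (signed)
  01000110111
+ 01001010101
= 10010001100
Result 10010001100: MSB = 1 → 1164 − 2048 = -884.
Both addends are non-negative but the stored result is negative: signed overflow. The true value 567 + 597 = 1164 lies outside [-1024, 1023].

-884; overflow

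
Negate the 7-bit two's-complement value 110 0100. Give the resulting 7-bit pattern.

0011100

Invert: 0011011. Add 1: 0011100.
Check: 1100100 = -28, 0011100 = 28.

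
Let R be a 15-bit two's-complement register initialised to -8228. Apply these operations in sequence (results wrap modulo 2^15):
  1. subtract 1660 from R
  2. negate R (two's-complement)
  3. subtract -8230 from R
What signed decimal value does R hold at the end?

-14650

Start: R = -8228 = 101111111011100.
R = -8228 − 1660 = -9888 = 101100101100000
R = −(-9888) = 9888 = 010011010100000
R = 9888 − (-8230) = 18118; wraps to -14650 = 100011011000110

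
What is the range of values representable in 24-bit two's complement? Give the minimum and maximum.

Minimum: −2^23 = -8388608.
Maximum: 2^23 − 1 = 8388607.

min = -8388608, max = 8388607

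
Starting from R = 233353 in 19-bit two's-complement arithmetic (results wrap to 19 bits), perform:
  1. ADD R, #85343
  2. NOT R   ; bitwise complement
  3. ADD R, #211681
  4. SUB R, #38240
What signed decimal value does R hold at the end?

Start: R = 233353 = 0111000111110001001.
R = 233353 + 85343 = 318696; wraps to -205592 = 1001101110011101000
R = NOT 1001101110011101000 = 0110010001100010111 = 205591
R = 205591 + 211681 = 417272; wraps to -107016 = 1100101110111111000
R = -107016 − 38240 = -145256 = 1011100100010011000

-145256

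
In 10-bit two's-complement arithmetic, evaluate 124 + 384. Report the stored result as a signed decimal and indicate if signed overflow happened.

124 → 0001111100
384 → 0110000000
  0001111100
+ 0110000000
= 0111111100
Result 0111111100: MSB = 0 → value 508.
Both addends are non-negative and so is the stored result: no signed overflow.

508; no overflow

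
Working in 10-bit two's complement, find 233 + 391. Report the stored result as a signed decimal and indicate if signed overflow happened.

-400; overflow

233 → 0011101001
391 → 0110000111
  0011101001
+ 0110000111
= 1001110000
Result 1001110000: MSB = 1 → 624 − 1024 = -400.
Both addends are non-negative but the stored result is negative: signed overflow. The true value 233 + 391 = 624 lies outside [-512, 511].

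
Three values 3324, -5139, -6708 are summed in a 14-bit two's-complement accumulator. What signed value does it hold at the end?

7861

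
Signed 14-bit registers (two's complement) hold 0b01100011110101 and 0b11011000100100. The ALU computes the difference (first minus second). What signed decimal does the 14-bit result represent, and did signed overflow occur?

-7471; overflow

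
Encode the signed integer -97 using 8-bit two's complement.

10011111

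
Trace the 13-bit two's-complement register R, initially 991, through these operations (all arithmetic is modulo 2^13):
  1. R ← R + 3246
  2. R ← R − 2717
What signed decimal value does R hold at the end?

1520

Start: R = 991 = 0001111011111.
R = 991 + 3246 = 4237; wraps to -3955 = 1000010001101
R = -3955 − 2717 = -6672; wraps to 1520 = 0010111110000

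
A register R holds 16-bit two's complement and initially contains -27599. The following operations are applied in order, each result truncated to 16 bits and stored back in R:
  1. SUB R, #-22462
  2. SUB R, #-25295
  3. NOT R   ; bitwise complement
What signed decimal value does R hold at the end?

-20159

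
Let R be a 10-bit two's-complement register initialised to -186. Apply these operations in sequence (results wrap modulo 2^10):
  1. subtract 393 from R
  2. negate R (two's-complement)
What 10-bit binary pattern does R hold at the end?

1001000011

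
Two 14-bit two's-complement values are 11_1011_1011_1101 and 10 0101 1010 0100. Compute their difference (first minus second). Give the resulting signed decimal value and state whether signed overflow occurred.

11_1011_1011_1101 → 11101110111101 = -1091 (signed)
10 0101 1010 0100 → 10010110100100 = -6748 (signed)
Subtract via negate-and-add: invert 10010110100100 + 1 = 01101001011100 (i.e. 6748).
  11101110111101
+ 01101001011100
= 01011000011001  (discard carry-out 1)
Result 01011000011001: MSB = 0 → value 5657.
Addends (after negating the subtrahend) have opposite signs, so signed overflow cannot occur.

5657; no overflow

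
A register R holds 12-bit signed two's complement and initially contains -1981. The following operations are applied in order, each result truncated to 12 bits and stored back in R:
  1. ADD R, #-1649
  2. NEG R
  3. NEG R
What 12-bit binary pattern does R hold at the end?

Start: R = -1981 = 100001000011.
R = -1981 + (-1649) = -3630; wraps to 466 = 000111010010
R = −(466) = -466 = 111000101110
R = −(-466) = 466 = 000111010010

000111010010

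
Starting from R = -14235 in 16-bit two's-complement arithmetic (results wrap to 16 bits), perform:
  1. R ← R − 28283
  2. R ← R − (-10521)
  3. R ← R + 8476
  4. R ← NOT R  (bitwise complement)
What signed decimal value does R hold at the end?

Start: R = -14235 = 1100100001100101.
R = -14235 − 28283 = -42518; wraps to 23018 = 0101100111101010
R = 23018 − (-10521) = 33539; wraps to -31997 = 1000001100000011
R = -31997 + 8476 = -23521 = 1010010000011111
R = NOT 1010010000011111 = 0101101111100000 = 23520

23520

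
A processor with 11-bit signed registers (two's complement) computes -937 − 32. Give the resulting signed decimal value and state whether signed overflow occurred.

-969; no overflow

-937 → 10001010111
32 → 00000100000
Subtract via negate-and-add: invert 00000100000 + 1 = 11111100000 (i.e. -32).
  10001010111
+ 11111100000
= 10000110111  (discard carry-out 1)
Result 10000110111: MSB = 1 → 1079 − 2048 = -969.
Both addends (after negating the subtrahend) are negative and so is the stored result: no signed overflow.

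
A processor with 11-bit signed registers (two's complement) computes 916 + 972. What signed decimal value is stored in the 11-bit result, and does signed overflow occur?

916 → 01110010100
972 → 01111001100
  01110010100
+ 01111001100
= 11101100000
Result 11101100000: MSB = 1 → 1888 − 2048 = -160.
Both addends are non-negative but the stored result is negative: signed overflow. The true value 916 + 972 = 1888 lies outside [-1024, 1023].

-160; overflow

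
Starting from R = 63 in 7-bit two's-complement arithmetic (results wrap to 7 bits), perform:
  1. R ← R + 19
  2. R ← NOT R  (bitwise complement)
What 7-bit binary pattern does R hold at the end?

Start: R = 63 = 0111111.
R = 63 + 19 = 82; wraps to -46 = 1010010
R = NOT 1010010 = 0101101 = 45

0101101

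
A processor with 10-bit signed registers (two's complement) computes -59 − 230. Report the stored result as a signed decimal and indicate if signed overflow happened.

-289; no overflow

-59 → 1111000101
230 → 0011100110
Subtract via negate-and-add: invert 0011100110 + 1 = 1100011010 (i.e. -230).
  1111000101
+ 1100011010
= 1011011111  (discard carry-out 1)
Result 1011011111: MSB = 1 → 735 − 1024 = -289.
Both addends (after negating the subtrahend) are negative and so is the stored result: no signed overflow.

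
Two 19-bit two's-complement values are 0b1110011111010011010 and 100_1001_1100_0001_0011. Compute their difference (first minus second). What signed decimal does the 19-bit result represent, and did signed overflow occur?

0b1110011111010011010 → 1110011111010011010 = -49510 (signed)
100_1001_1100_0001_0011 → 1001001110000010011 = -222189 (signed)
Subtract via negate-and-add: invert 1001001110000010011 + 1 = 0110110001111101101 (i.e. 222189).
  1110011111010011010
+ 0110110001111101101
= 0101010001010000111  (discard carry-out 1)
Result 0101010001010000111: MSB = 0 → value 172679.
Addends (after negating the subtrahend) have opposite signs, so signed overflow cannot occur.

172679; no overflow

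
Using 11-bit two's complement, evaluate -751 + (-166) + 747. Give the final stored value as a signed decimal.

-170

-751 + (-166) = -917 (10001101011)
-917 + 747 = -170 (11101010110)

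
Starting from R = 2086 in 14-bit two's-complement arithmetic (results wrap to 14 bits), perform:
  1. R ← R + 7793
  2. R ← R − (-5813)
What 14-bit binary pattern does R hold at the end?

Start: R = 2086 = 00100000100110.
R = 2086 + 7793 = 9879; wraps to -6505 = 10011010010111
R = -6505 − (-5813) = -692 = 11110101001100

11110101001100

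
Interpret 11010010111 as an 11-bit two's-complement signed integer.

-361

MSB is 1, so the value is negative.
Invert: 00101101000. Add 1: 00101101001 = 361. So the value is −361.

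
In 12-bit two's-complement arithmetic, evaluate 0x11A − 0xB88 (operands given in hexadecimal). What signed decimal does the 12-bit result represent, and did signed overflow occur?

1426; no overflow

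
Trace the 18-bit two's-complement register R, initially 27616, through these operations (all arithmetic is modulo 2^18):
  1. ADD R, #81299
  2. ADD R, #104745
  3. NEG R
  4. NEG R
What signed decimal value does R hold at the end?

-48484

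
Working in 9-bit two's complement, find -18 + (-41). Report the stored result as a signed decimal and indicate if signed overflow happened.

-59; no overflow

-18 → 111101110
-41 → 111010111
  111101110
+ 111010111
= 111000101  (discard carry-out 1)
Result 111000101: MSB = 1 → 453 − 512 = -59.
Both addends are negative and so is the stored result: no signed overflow.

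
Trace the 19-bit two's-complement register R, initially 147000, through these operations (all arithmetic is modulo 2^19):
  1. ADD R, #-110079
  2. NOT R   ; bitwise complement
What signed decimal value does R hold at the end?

Start: R = 147000 = 0100011111000111000.
R = 147000 + (-110079) = 36921 = 0001001000000111001
R = NOT 0001001000000111001 = 1110110111111000110 = -36922

-36922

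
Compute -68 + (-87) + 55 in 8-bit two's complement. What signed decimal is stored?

-100

-68 + (-87) = -155 → wraps to 101 (01100101)
101 + 55 = 156 → wraps to -100 (10011100)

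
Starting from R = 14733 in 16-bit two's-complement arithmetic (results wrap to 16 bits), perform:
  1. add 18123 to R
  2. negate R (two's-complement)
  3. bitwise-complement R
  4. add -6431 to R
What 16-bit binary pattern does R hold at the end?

Start: R = 14733 = 0011100110001101.
R = 14733 + 18123 = 32856; wraps to -32680 = 1000000001011000
R = −(-32680) = 32680 = 0111111110101000
R = NOT 0111111110101000 = 1000000001010111 = -32681
R = -32681 + (-6431) = -39112; wraps to 26424 = 0110011100111000

0110011100111000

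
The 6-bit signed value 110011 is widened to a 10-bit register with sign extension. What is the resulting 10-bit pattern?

1111110011

MSB of 110011 is 1; replicate it into the new high bits.
1111|110011 → 1111110011 (still -13).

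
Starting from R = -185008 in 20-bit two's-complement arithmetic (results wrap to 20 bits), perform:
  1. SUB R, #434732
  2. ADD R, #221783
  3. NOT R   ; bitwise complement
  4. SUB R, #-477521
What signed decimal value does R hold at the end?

Start: R = -185008 = 11010010110101010000.
R = -185008 − 434732 = -619740; wraps to 428836 = 01101000101100100100
R = 428836 + 221783 = 650619; wraps to -397957 = 10011110110101111011
R = NOT 10011110110101111011 = 01100001001010000100 = 397956
R = 397956 − (-477521) = 875477; wraps to -173099 = 11010101101111010101

-173099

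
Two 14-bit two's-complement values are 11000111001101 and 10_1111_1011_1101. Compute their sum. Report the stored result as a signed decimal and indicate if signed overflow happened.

11000111001101 = -3635 (signed)
10_1111_1011_1101 → 10111110111101 = -4163 (signed)
  11000111001101
+ 10111110111101
= 10000110001010  (discard carry-out 1)
Result 10000110001010: MSB = 1 → 8586 − 16384 = -7798.
Both addends are negative and so is the stored result: no signed overflow.

-7798; no overflow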